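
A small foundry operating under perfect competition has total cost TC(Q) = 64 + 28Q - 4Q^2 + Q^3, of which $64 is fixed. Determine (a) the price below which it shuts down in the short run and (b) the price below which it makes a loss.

AVC = 28 - 4Q + Q^2; minimized at Q = 2, giving min AVC = $24. That is the shutdown price.
ATC = 64/Q + 28 - 4Q + Q^2. Setting dATC/dQ = −64/Q^2 − 4 + 2Q = 0 gives Q = 4 (since 2·4^3 − 4·4^2 = 64).
min ATC = 64/4 + 28 − 4·4 + 4^2 = $44. That is the break-even price.
For $24 ≤ P < $44 the firm produces at a loss; below $24 it shuts down.

Shutdown price = $24; break-even price = $44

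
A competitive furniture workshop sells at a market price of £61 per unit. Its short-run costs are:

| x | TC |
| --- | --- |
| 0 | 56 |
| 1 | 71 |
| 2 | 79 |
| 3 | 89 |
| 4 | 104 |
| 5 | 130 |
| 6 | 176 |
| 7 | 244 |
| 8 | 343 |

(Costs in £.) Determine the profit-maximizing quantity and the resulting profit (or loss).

x = 6; profit = £190

Tabulate TR − TC: x=0: -56; x=1: -10; x=2: 43; x=3: 94; x=4: 140; x=5: 175; x=6: 190; x=7: 183; x=8: 145.
Profit is maximized at x = 6. AVC there is 120/6 = £20 ≤ P, so producing beats shutting down (which would give -£56).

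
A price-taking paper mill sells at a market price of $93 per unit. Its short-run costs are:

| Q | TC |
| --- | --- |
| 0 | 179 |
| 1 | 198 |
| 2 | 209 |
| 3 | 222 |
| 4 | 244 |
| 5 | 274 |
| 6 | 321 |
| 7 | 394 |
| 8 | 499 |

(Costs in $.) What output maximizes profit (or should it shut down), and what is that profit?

Compute π = P·Q − TC at each output: Q=0: -179; Q=1: -105; Q=2: -23; Q=3: 57; Q=4: 128; Q=5: 191; Q=6: 237; Q=7: 257; Q=8: 245.
Profit is maximized at Q = 7. AVC there is 215/7 = $30.71 ≤ P, so producing beats shutting down (which would give -$179).

Q = 7; profit = $257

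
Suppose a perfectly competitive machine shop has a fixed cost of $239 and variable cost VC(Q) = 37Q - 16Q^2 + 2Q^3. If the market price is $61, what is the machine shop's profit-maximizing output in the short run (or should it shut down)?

From TC, MC = TC'(Q) = 37 - 32Q + 6Q^2 and AVC = VC/Q = 37 - 16Q + 2Q^2.
AVC hits its minimum where MC = AVC, at Q = 4, giving min AVC = 37 - 16·4 + 2·4^2 = $5.
Because $61 ≥ $5, revenue can cover variable cost; the firm operates.
P = MC gives -24 - 32Q + 6Q^2 = 0, with roots -2/3 and 6. Take the larger (rising MC): Q* = 6.
Check: AVC at Q = 6 is $13 ≤ P, so revenue covers variable cost.
Profit = P·Q − TC = 61·6 − 317 = $49.

Produce at Q = 6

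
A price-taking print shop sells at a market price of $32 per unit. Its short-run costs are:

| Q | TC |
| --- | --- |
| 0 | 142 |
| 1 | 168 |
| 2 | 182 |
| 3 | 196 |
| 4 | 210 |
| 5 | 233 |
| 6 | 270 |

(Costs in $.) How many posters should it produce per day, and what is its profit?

Q = 5; profit = -$73

Tabulate TR − TC: Q=0: -142; Q=1: -136; Q=2: -118; Q=3: -100; Q=4: -82; Q=5: -73; Q=6: -78.
Profit is maximized at Q = 5. AVC there is 91/5 = $18.20 ≤ P, so producing beats shutting down (which would give -$142).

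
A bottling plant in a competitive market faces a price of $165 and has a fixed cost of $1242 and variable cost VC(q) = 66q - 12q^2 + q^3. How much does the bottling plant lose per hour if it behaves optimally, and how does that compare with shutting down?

Profit = -$32 at q = 11

AVC = 66 - 12q + q^2 has its minimum $30 at q = 6; price $165 clears that bar, so the firm operates.
MC = 66 - 24q + 3q^2. Setting P = MC and taking the root on the rising branch gives q* = 11.
TR = 165·11 = 1815. TC = 1242 + 605 = 1847. Profit = 1815 − 1847 = -$32.
Shutting down would mean losing the fixed cost of $1242, so operating at a loss of $32 is better by $1210.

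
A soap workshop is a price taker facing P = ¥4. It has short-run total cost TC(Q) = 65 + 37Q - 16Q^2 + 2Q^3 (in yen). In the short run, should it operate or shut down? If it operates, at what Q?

From TC, MC = TC'(Q) = 37 - 32Q + 6Q^2 and AVC = VC/Q = 37 - 16Q + 2Q^2.
AVC hits its minimum where MC = AVC, at Q = 4, giving min AVC = 37 - 16·4 + 2·4^2 = ¥5.
Since P = ¥4 < min AVC = ¥5, price fails to cover variable cost at any output.
The firm minimizes its loss by shutting down and losing only its fixed cost of ¥65.

Shut down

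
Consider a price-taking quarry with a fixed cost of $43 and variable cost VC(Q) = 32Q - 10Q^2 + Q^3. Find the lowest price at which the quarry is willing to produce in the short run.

$7 per unit

Short-run supply begins at min AVC. From VC = 32Q - 10Q^2 + Q^3, AVC = 32 - 10Q + Q^2.
At the minimum of AVC, MC = AVC. MC = 32 - 20Q + 3Q^2; setting MC = AVC gives 2Q^2 - 10Q = 0, so Q = 5. min AVC = 7.
For P < $7 the firm produces nothing.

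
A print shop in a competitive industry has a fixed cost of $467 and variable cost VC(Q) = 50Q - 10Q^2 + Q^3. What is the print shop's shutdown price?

The shutdown price is the minimum of AVC. VC = 50Q - 10Q^2 + Q^3, so AVC = 50 - 10Q + Q^2.
At the minimum of AVC, MC = AVC. MC = 50 - 20Q + 3Q^2; setting MC = AVC gives 2Q^2 - 10Q = 0, so Q = 5. min AVC = 25.
So the shutdown price is $25.

$25 per unit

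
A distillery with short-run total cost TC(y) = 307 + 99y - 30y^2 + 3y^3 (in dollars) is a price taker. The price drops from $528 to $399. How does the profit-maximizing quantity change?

MC = 99 - 60y + 9y^2; the shutdown threshold is min AVC = $24 (at y = 5).
With P = $528 above the shutdown price, P = MC gives y = 11.
At P = $399 ≥ min AVC, set P = MC: y = 10. The firm stays open but cuts output.

Output falls from 11 to 10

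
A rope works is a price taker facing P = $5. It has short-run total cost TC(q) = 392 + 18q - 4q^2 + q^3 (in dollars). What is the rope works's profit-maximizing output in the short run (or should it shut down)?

Strip out fixed cost: VC = 18q - 4q^2 + q^3. Then AVC = 18 - 4q + q^2 and MC = 18 - 8q + 3q^2.
The AVC parabola has its vertex at q = 4/2 = 2, where AVC = 18 - 4·2 + 2^2 = $14.
P = $5 lies below min AVC = $14; no output level covers variable cost.
Shutting down limits the loss to fixed cost, $392.

Shut down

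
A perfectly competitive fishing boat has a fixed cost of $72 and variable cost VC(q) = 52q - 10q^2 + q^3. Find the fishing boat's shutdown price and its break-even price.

Shutdown price = $27; break-even price = $40

AVC = 52 - 10q + q^2; minimized at q = 5, giving min AVC = $27. That is the shutdown price.
ATC = 72/q + 52 - 10q + q^2. Setting dATC/dq = −72/q^2 − 10 + 2q = 0 gives q = 6 (since 2·6^3 − 10·6^2 = 72).
min ATC = 72/6 + 52 − 10·6 + 6^2 = $40. That is the break-even price.
Between these two prices the firm operates at a loss; above $40 it earns a profit.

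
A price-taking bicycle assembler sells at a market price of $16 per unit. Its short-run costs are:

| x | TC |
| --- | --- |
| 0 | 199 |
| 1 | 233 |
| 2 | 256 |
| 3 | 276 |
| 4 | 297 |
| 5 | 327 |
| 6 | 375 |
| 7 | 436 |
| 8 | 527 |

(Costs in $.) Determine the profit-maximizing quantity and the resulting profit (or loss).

Tabulate TR − TC: x=0: -199; x=1: -217; x=2: -224; x=3: -228; x=4: -233; x=5: -247; x=6: -279; x=7: -324; x=8: -399.
Profit is highest at x = 0. Equivalently, the lowest AVC in the table is 98/4 ≈ $24.50 at x = 4, and P = $16 falls below it — price never covers variable cost, so the firm shuts down and loses only its fixed cost.

x = 0 (shut down); profit = -$199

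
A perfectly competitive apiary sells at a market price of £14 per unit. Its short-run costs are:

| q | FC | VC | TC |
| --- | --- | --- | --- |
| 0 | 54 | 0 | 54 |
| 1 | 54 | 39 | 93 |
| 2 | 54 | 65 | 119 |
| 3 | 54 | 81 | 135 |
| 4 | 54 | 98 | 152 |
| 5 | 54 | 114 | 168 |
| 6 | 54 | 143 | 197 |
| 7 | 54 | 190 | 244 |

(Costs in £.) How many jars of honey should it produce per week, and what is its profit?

q = 0 (shut down); profit = -£54

Compute π = P·q − TC at each output: q=0: -54; q=1: -79; q=2: -91; q=3: -93; q=4: -96; q=5: -98; q=6: -113; q=7: -146.
Profit is highest at q = 0. Equivalently, the lowest AVC in the table is 114/5 ≈ £22.80 at q = 5, and P = £14 falls below it — price never covers variable cost, so the firm shuts down and loses only its fixed cost.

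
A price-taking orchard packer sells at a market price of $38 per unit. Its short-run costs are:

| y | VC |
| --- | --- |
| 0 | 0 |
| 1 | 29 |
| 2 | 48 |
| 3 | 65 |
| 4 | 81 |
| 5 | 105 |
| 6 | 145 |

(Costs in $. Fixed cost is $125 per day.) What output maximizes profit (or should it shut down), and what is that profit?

Profit at each row (π = 38y − TC): y=0: -125; y=1: -116; y=2: -97; y=3: -76; y=4: -54; y=5: -40; y=6: -42.
Profit is maximized at y = 5. AVC there is 105/5 = $21 ≤ P, so producing beats shutting down (which would give -$125).

y = 5; profit = -$40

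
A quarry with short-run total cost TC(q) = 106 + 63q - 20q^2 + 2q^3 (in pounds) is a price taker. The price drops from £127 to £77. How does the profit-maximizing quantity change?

MC = 63 - 40q + 6q^2; the shutdown threshold is min AVC = £13 (at q = 5).
At P = £127 ≥ min AVC, set P = MC on the rising branch: q = 8.
At P = £77 ≥ min AVC, set P = MC: q = 7. The firm stays open but cuts output.

Output falls from 8 to 7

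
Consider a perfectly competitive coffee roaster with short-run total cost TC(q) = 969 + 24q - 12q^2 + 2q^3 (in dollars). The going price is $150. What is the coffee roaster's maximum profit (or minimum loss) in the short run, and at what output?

AVC = 24 - 12q + 2q^2 has its minimum $6 at q = 3; price $150 clears that bar, so the firm operates.
With MC = 24 - 24q + 6q^2, P = MC on the upward-sloping part at q* = 7.
TR = 150·7 = 1050. TC = 969 + 266 = 1235. Profit = 1050 − 1235 = -$185.
By producing, the firm covers all variable cost plus $784 of fixed cost; shutting down would lose the full $969.

Profit = -$185 at q = 7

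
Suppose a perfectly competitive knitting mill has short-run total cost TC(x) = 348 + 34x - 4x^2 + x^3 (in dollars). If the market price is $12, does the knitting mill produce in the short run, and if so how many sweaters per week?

From TC, MC = TC'(x) = 34 - 8x + 3x^2 and AVC = VC/x = 34 - 4x + x^2.
The AVC parabola has its vertex at x = 4/2 = 2, where AVC = 34 - 4·2 + 2^2 = $30.
P = $12 lies below min AVC = $30; no output level covers variable cost.
Shutting down limits the loss to fixed cost, $348.

Shut down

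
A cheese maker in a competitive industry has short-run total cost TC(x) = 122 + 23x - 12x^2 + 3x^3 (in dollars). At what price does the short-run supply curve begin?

The shutdown price is the minimum of AVC. VC = 23x - 12x^2 + 3x^3, so AVC = 23 - 12x + 3x^2.
At the minimum of AVC, MC = AVC. MC = 23 - 24x + 9x^2; setting MC = AVC gives 6x^2 - 12x = 0, so x = 2. min AVC = 11.
The firm shuts down for any P below $11.

$11 per unit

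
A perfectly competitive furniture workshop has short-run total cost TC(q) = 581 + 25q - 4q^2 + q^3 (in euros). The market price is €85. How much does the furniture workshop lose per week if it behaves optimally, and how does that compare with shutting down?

Profit = -€293 at q = 6

AVC = 25 - 4q + q^2 has its minimum €21 at q = 2; price €85 clears that bar, so the firm operates.
MC = 25 - 8q + 3q^2. Setting P = MC and taking the root on the rising branch gives q* = 6.
TR = 85·6 = 510. TC = 581 + 222 = 803. Profit = 510 − 803 = -€293.
By producing, the firm covers all variable cost plus €288 of fixed cost; shutting down would lose the full €581.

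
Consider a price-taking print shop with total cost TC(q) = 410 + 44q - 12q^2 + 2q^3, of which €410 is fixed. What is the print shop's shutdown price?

The firm shuts down when price falls below the minimum of average variable cost. AVC = VC/q = 44 - 12q + 2q^2.
At the minimum of AVC, MC = AVC. MC = 44 - 24q + 6q^2; setting MC = AVC gives 4q^2 - 12q = 0, so q = 3. min AVC = 26.
So the shutdown price is €26.

€26 per unit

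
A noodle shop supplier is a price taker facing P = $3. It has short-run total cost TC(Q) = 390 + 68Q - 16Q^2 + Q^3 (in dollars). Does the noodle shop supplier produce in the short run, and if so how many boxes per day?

Variable cost is VC = 68Q - 16Q^2 + Q^3, so AVC = VC/Q = 68 - 16Q + Q^2 and MC = dTC/dQ = 68 - 32Q + 3Q^2.
The AVC parabola has its vertex at Q = 16/2 = 8, where AVC = 68 - 16·8 + 8^2 = $4.
Since P = $3 < min AVC = $4, price fails to cover variable cost at any output.
The firm minimizes its loss by shutting down and losing only its fixed cost of $390.

Shut down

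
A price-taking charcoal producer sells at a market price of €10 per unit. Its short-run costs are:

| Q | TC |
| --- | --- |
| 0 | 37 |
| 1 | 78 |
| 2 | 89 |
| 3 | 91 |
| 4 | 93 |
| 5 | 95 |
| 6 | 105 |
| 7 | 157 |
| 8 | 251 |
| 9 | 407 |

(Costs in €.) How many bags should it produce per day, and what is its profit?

Tabulate TR − TC: Q=0: -37; Q=1: -68; Q=2: -69; Q=3: -61; Q=4: -53; Q=5: -45; Q=6: -45; Q=7: -87; Q=8: -171; Q=9: -317.
Profit is highest at Q = 0. Equivalently, the lowest AVC in the table is 68/6 ≈ €11.33 at Q = 6, and P = €10 falls below it — price never covers variable cost, so the firm shuts down and loses only its fixed cost.

Q = 0 (shut down); profit = -€37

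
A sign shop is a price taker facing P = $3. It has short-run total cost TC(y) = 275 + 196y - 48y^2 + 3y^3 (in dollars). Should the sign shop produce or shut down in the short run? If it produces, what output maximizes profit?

Shut down

Variable cost is VC = 196y - 48y^2 + 3y^3, so AVC = VC/y = 196 - 48y + 3y^2 and MC = dTC/dy = 196 - 96y + 9y^2.
AVC hits its minimum where MC = AVC, at y = 8, giving min AVC = 196 - 48·8 + 3·8^2 = $4.
Since P = $3 < min AVC = $4, price fails to cover variable cost at any output.
The firm minimizes its loss by shutting down and losing only its fixed cost of $275.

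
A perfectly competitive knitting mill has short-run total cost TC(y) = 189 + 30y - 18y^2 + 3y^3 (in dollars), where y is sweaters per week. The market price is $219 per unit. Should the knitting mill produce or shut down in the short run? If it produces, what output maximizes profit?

Produce at y = 7

Strip out fixed cost: VC = 30y - 18y^2 + 3y^3. Then AVC = 30 - 18y + 3y^2 and MC = 30 - 36y + 9y^2.
The AVC parabola has its vertex at y = 18/6 = 3, where AVC = 30 - 18·3 + 3·3^2 = $3.
Because $219 ≥ $3, revenue can cover variable cost; the firm operates.
Solving P = MC: -189 - 36y + 9y^2 = 0 ⇒ y = -3 or 7. On the upward-sloping branch, y* = 7.
Check: AVC at y = 7 is $51 ≤ P, so revenue covers variable cost.
Profit = P·y − TC = 219·7 − 546 = $987.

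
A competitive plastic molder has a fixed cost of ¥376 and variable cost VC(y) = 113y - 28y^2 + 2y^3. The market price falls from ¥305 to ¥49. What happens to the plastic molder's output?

MC = 113 - 56y + 6y^2; the shutdown threshold is min AVC = ¥15 (at y = 7).
With P = ¥305 above the shutdown price, P = MC gives y = 12.
At P = ¥49 ≥ min AVC, set P = MC: y = 8. The firm stays open but cuts output.

Output falls from 12 to 8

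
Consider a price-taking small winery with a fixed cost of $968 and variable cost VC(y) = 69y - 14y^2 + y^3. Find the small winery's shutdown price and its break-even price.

AVC = 69 - 14y + y^2; minimized at y = 7, giving min AVC = $20. That is the shutdown price.
ATC = 968/y + 69 - 14y + y^2. Setting dATC/dy = −968/y^2 − 14 + 2y = 0 gives y = 11 (since 2·11^3 − 14·11^2 = 968).
min ATC = 968/11 + 69 − 14·11 + 11^2 = $124. That is the break-even price.
For $20 ≤ P < $124 the firm produces at a loss; below $20 it shuts down.

Shutdown price = $20; break-even price = $124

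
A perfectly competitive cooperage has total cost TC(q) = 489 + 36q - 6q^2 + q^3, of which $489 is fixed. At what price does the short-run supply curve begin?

The shutdown price is the minimum of AVC. VC = 36q - 6q^2 + q^3, so AVC = 36 - 6q + q^2.
At the minimum of AVC, MC = AVC. MC = 36 - 12q + 3q^2; setting MC = AVC gives 2q^2 - 6q = 0, so q = 3. min AVC = 27.
So the shutdown price is $27.

$27 per unit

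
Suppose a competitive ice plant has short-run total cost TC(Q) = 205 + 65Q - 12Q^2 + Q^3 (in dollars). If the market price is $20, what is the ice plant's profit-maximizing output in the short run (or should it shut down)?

Strip out fixed cost: VC = 65Q - 12Q^2 + Q^3. Then AVC = 65 - 12Q + Q^2 and MC = 65 - 24Q + 3Q^2.
AVC hits its minimum where MC = AVC, at Q = 6, giving min AVC = 65 - 12·6 + 6^2 = $29.
Since P = $20 < min AVC = $29, price fails to cover variable cost at any output.
Best response: produce nothing and absorb the $205 fixed cost.

Shut down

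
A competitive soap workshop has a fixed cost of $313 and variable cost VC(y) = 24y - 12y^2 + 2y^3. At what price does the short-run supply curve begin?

$6 per unit

The firm shuts down when price falls below the minimum of average variable cost. AVC = VC/y = 24 - 12y + 2y^2.
At the minimum of AVC, MC = AVC. MC = 24 - 24y + 6y^2; setting MC = AVC gives 4y^2 - 12y = 0, so y = 3. min AVC = 6.
The firm shuts down for any P below $6.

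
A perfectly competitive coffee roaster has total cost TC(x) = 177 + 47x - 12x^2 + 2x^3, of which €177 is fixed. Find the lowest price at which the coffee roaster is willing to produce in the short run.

Short-run supply begins at min AVC. From VC = 47x - 12x^2 + 2x^3, AVC = 47 - 12x + 2x^2.
At the minimum of AVC, MC = AVC. MC = 47 - 24x + 6x^2; setting MC = AVC gives 4x^2 - 12x = 0, so x = 3. min AVC = 29.
So the shutdown price is €29.

€29 per unit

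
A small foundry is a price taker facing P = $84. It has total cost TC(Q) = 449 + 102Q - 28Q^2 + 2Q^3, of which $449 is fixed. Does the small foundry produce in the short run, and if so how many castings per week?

Variable cost is VC = 102Q - 28Q^2 + 2Q^3, so AVC = VC/Q = 102 - 28Q + 2Q^2 and MC = dTC/dQ = 102 - 56Q + 6Q^2.
AVC hits its minimum where MC = AVC, at Q = 7, giving min AVC = 102 - 28·7 + 2·7^2 = $4.
Because $84 ≥ $4, revenue can cover variable cost; the firm operates.
Solving P = MC: 18 - 56Q + 6Q^2 = 0 ⇒ Q = 1/3 or 9. On the upward-sloping branch, Q* = 9.
Check: AVC at Q = 9 is $12 ≤ P, so revenue covers variable cost.
Profit = P·Q − TC = 84·9 − 557 = $199.

Produce at Q = 9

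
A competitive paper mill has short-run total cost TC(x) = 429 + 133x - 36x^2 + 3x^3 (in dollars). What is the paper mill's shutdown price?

$25 per unit

The firm shuts down when price falls below the minimum of average variable cost. AVC = VC/x = 133 - 36x + 3x^2.
At the minimum of AVC, MC = AVC. MC = 133 - 72x + 9x^2; setting MC = AVC gives 6x^2 - 36x = 0, so x = 6. min AVC = 25.
The firm shuts down for any P below $25.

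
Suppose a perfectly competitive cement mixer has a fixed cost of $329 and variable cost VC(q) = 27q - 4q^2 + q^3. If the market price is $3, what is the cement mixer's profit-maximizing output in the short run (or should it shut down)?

Strip out fixed cost: VC = 27q - 4q^2 + q^3. Then AVC = 27 - 4q + q^2 and MC = 27 - 8q + 3q^2.
AVC hits its minimum where MC = AVC, at q = 2, giving min AVC = 27 - 4·2 + 2^2 = $23.
P = $3 lies below min AVC = $23; no output level covers variable cost.
Shutting down limits the loss to fixed cost, $329.

Shut down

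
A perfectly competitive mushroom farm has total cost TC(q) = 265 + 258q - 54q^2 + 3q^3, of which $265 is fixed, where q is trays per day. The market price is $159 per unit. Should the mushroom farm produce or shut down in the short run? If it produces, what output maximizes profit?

Produce at q = 11

Variable cost is VC = 258q - 54q^2 + 3q^3, so AVC = VC/q = 258 - 54q + 3q^2 and MC = dTC/dq = 258 - 108q + 9q^2.
The AVC parabola has its vertex at q = 54/6 = 9, where AVC = 258 - 54·9 + 3·9^2 = $15.
Because $159 ≥ $15, revenue can cover variable cost; the firm operates.
Solving P = MC: 99 - 108q + 9q^2 = 0 ⇒ q = 1 or 11. On the upward-sloping branch, q* = 11.
Check: AVC at q = 11 is $27 ≤ P, so revenue covers variable cost.
Profit = P·q − TC = 159·11 − 562 = $1187.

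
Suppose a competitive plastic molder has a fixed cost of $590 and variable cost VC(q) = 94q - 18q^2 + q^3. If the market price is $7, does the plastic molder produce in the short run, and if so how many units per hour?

Shut down

From TC, MC = TC'(q) = 94 - 36q + 3q^2 and AVC = VC/q = 94 - 18q + q^2.
The AVC parabola has its vertex at q = 18/2 = 9, where AVC = 94 - 18·9 + 9^2 = $13.
P = $7 lies below min AVC = $13; no output level covers variable cost.
Best response: produce nothing and absorb the $590 fixed cost.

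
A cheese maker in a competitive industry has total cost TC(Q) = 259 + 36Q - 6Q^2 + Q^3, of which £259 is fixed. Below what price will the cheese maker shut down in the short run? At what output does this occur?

£27 per unit, at Q = 3

The firm shuts down when price falls below the minimum of average variable cost. AVC = VC/Q = 36 - 6Q + Q^2.
At the minimum of AVC, MC = AVC. MC = 36 - 12Q + 3Q^2; setting MC = AVC gives 2Q^2 - 6Q = 0, so Q = 3. min AVC = 27.
The firm shuts down for any P below £27.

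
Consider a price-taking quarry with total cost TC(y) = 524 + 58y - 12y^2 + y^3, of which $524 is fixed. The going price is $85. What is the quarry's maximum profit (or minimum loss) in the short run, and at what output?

Profit = -$38 at y = 9

AVC = 58 - 12y + y^2; min AVC = $22 at y = 6. Since P = $85 ≥ min AVC, the firm produces.
With MC = 58 - 24y + 3y^2, P = MC on the upward-sloping part at y* = 9.
TR = 85·9 = 765. TC = 524 + 279 = 803. Profit = 765 − 803 = -$38.
That loss of $38 beats the $524 the firm would lose by shutting down; producing recovers $486 of fixed cost.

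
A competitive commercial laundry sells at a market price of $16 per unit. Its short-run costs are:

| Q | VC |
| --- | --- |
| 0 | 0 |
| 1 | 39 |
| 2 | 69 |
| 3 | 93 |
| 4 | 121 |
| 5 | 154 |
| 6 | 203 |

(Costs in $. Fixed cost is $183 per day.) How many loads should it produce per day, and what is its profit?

Q = 0 (shut down); profit = -$183

Profit at each row (π = 16Q − TC): Q=0: -183; Q=1: -206; Q=2: -220; Q=3: -228; Q=4: -240; Q=5: -257; Q=6: -290.
Profit is highest at Q = 0. Equivalently, the lowest AVC in the table is 121/4 ≈ $30.25 at Q = 4, and P = $16 falls below it — price never covers variable cost, so the firm shuts down and loses only its fixed cost.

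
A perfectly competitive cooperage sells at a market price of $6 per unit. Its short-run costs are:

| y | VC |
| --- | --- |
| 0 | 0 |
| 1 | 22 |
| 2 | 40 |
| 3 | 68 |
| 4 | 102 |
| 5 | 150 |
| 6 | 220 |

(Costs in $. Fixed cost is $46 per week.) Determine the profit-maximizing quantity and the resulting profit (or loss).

Compute π = P·y − TC at each output: y=0: -46; y=1: -62; y=2: -74; y=3: -96; y=4: -124; y=5: -166; y=6: -230.
Profit is highest at y = 0. Equivalently, the lowest AVC in the table is 40/2 ≈ $20 at y = 2, and P = $6 falls below it — price never covers variable cost, so the firm shuts down and loses only its fixed cost.

y = 0 (shut down); profit = -$46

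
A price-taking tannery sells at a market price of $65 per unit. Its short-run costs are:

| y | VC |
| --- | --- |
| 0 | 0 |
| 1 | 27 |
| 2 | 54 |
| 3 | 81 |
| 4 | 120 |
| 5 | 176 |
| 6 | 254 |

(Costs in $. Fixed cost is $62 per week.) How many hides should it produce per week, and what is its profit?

y = 5; profit = $87

Tabulate TR − TC: y=0: -62; y=1: -24; y=2: 14; y=3: 52; y=4: 78; y=5: 87; y=6: 74.
Profit is maximized at y = 5. AVC there is 176/5 = $35.20 ≤ P, so producing beats shutting down (which would give -$62).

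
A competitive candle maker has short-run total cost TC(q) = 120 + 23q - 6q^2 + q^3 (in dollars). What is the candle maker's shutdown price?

Short-run supply begins at min AVC. From VC = 23q - 6q^2 + q^3, AVC = 23 - 6q + q^2.
dAVC/dq = -6 + 2q = 0 gives q = 3. min AVC = 23 - 6·3 + 3^2 = 14.
For P < $14 the firm produces nothing.

$14 per unit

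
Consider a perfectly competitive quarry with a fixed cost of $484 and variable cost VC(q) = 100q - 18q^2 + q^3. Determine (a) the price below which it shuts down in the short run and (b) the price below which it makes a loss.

Shutdown price = $19; break-even price = $67

Shutdown price = min AVC. AVC = 100 - 18q + q^2, with vertex at q = 9 and minimum $19.
ATC = 484/q + 100 - 18q + q^2. Setting dATC/dq = −484/q^2 − 18 + 2q = 0 gives q = 11 (since 2·11^3 − 18·11^2 = 484).
min ATC = 484/11 + 100 − 18·11 + 11^2 = $67. That is the break-even price.
For $19 ≤ P < $67 the firm produces at a loss; below $19 it shuts down.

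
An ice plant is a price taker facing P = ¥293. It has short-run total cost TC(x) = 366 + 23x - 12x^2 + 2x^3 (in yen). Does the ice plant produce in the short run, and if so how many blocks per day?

Strip out fixed cost: VC = 23x - 12x^2 + 2x^3. Then AVC = 23 - 12x + 2x^2 and MC = 23 - 24x + 6x^2.
AVC hits its minimum where MC = AVC, at x = 3, giving min AVC = 23 - 12·3 + 2·3^2 = ¥5.
Because ¥293 ≥ ¥5, revenue can cover variable cost; the firm operates.
P = MC gives -270 - 24x + 6x^2 = 0, with roots -5 and 9. Take the larger (rising MC): x* = 9.
Check: AVC at x = 9 is ¥77 ≤ P, so revenue covers variable cost.
Profit = P·x − TC = 293·9 − 1059 = ¥1578.

Produce at x = 9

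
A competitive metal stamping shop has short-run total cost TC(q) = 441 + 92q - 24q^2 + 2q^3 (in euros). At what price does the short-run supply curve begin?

The firm shuts down when price falls below the minimum of average variable cost. AVC = VC/q = 92 - 24q + 2q^2.
At the minimum of AVC, MC = AVC. MC = 92 - 48q + 6q^2; setting MC = AVC gives 4q^2 - 24q = 0, so q = 6. min AVC = 20.
The firm shuts down for any P below €20.

€20 per unit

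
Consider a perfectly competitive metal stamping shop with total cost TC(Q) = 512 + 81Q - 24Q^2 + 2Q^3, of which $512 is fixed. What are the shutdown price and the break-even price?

Shutdown price = $9; break-even price = $81

AVC = 81 - 24Q + 2Q^2; minimized at Q = 6, giving min AVC = $9. That is the shutdown price.
ATC = 512/Q + 81 - 24Q + 2Q^2. Setting dATC/dQ = −512/Q^2 − 24 + 4Q = 0 gives Q = 8 (since 4·8^3 − 24·8^2 = 512).
min ATC = 512/8 + 81 − 24·8 + 2·8^2 = $81. That is the break-even price.
For $9 ≤ P < $81 the firm produces at a loss; below $9 it shuts down.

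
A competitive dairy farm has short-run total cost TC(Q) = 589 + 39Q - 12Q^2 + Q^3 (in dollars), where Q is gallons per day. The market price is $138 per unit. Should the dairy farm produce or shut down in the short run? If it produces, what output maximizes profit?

Produce at Q = 11

Strip out fixed cost: VC = 39Q - 12Q^2 + Q^3. Then AVC = 39 - 12Q + Q^2 and MC = 39 - 24Q + 3Q^2.
The AVC parabola has its vertex at Q = 12/2 = 6, where AVC = 39 - 12·6 + 6^2 = $3.
P = $138 exceeds min AVC = $3, so the firm stays open.
Solving P = MC: -99 - 24Q + 3Q^2 = 0 ⇒ Q = -3 or 11. On the upward-sloping branch, Q* = 11.
Check: AVC at Q = 11 is $28 ≤ P, so revenue covers variable cost.
Profit = P·Q − TC = 138·11 − 897 = $621.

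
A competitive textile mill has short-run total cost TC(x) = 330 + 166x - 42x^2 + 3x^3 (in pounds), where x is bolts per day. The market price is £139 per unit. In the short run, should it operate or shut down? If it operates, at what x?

Produce at x = 9

Variable cost is VC = 166x - 42x^2 + 3x^3, so AVC = VC/x = 166 - 42x + 3x^2 and MC = dTC/dx = 166 - 84x + 9x^2.
AVC hits its minimum where MC = AVC, at x = 7, giving min AVC = 166 - 42·7 + 3·7^2 = £19.
P = £139 exceeds min AVC = £19, so the firm stays open.
P = MC gives 27 - 84x + 9x^2 = 0, with roots 1/3 and 9. Take the larger (rising MC): x* = 9.
Check: AVC at x = 9 is £31 ≤ P, so revenue covers variable cost.
Profit = P·x − TC = 139·9 − 609 = £642.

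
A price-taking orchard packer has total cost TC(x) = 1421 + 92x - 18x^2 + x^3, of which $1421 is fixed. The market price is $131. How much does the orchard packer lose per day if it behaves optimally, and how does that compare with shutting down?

Profit = -$69 at x = 13

AVC = 92 - 18x + x^2; min AVC = $11 at x = 9. Since P = $131 ≥ min AVC, the firm produces.
MC = 92 - 36x + 3x^2. Setting P = MC and taking the root on the rising branch gives x* = 13.
TR = 131·13 = 1703. TC = 1421 + 351 = 1772. Profit = 1703 − 1772 = -$69.
By producing, the firm covers all variable cost plus $1352 of fixed cost; shutting down would lose the full $1421.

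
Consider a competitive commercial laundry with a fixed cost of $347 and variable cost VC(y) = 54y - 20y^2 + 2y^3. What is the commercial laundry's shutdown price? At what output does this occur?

$4 per unit, at y = 5

The firm shuts down when price falls below the minimum of average variable cost. AVC = VC/y = 54 - 20y + 2y^2.
At the minimum of AVC, MC = AVC. MC = 54 - 40y + 6y^2; setting MC = AVC gives 4y^2 - 20y = 0, so y = 5. min AVC = 4.
So the shutdown price is $4.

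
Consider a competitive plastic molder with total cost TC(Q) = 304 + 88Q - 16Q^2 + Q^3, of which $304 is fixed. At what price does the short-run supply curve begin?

The firm shuts down when price falls below the minimum of average variable cost. AVC = VC/Q = 88 - 16Q + Q^2.
At the minimum of AVC, MC = AVC. MC = 88 - 32Q + 3Q^2; setting MC = AVC gives 2Q^2 - 16Q = 0, so Q = 8. min AVC = 24.
For P < $24 the firm produces nothing.

$24 per unit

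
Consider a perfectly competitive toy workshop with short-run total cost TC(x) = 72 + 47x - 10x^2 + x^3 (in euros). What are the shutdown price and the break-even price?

Shutdown price = €22; break-even price = €35

AVC = 47 - 10x + x^2; minimized at x = 5, giving min AVC = €22. That is the shutdown price.
ATC = 72/x + 47 - 10x + x^2. Setting dATC/dx = −72/x^2 − 10 + 2x = 0 gives x = 6 (since 2·6^3 − 10·6^2 = 72).
min ATC = 72/6 + 47 − 10·6 + 6^2 = €35. That is the break-even price.
For €22 ≤ P < €35 the firm produces at a loss; below €22 it shuts down.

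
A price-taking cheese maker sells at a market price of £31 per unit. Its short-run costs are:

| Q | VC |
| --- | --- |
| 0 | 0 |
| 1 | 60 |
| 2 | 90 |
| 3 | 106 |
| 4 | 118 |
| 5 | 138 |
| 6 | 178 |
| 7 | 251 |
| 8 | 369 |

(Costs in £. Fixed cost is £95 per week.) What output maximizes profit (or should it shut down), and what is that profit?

Tabulate TR − TC: Q=0: -95; Q=1: -124; Q=2: -123; Q=3: -108; Q=4: -89; Q=5: -78; Q=6: -87; Q=7: -129; Q=8: -216.
Profit is maximized at Q = 5. AVC there is 138/5 = £27.60 ≤ P, so producing beats shutting down (which would give -£95).

Q = 5; profit = -£78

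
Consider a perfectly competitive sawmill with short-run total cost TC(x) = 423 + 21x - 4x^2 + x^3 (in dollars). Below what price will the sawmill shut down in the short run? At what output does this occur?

$17 per unit, at x = 2

Short-run supply begins at min AVC. From VC = 21x - 4x^2 + x^3, AVC = 21 - 4x + x^2.
dAVC/dx = -4 + 2x = 0 gives x = 2. min AVC = 21 - 4·2 + 2^2 = 17.
The firm shuts down for any P below $17.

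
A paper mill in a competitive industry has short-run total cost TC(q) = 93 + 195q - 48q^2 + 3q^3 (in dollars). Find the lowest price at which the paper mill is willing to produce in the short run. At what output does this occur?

$3 per unit, at q = 8

Short-run supply begins at min AVC. From VC = 195q - 48q^2 + 3q^3, AVC = 195 - 48q + 3q^2.
dAVC/dq = -48 + 6q = 0 gives q = 8. min AVC = 195 - 48·8 + 3·8^2 = 3.
For P < $3 the firm produces nothing.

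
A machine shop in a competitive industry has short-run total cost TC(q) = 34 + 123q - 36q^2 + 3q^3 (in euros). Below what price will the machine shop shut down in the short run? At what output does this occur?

Short-run supply begins at min AVC. From VC = 123q - 36q^2 + 3q^3, AVC = 123 - 36q + 3q^2.
At the minimum of AVC, MC = AVC. MC = 123 - 72q + 9q^2; setting MC = AVC gives 6q^2 - 36q = 0, so q = 6. min AVC = 15.
For P < €15 the firm produces nothing.

€15 per unit, at q = 6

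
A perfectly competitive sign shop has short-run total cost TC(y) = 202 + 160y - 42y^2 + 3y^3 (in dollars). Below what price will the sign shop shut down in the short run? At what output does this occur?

Short-run supply begins at min AVC. From VC = 160y - 42y^2 + 3y^3, AVC = 160 - 42y + 3y^2.
dAVC/dy = -42 + 6y = 0 gives y = 7. min AVC = 160 - 42·7 + 3·7^2 = 13.
For P < $13 the firm produces nothing.

$13 per unit, at y = 7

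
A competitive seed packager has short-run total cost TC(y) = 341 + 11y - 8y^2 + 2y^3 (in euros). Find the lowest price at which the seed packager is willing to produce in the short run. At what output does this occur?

€3 per unit, at y = 2

The firm shuts down when price falls below the minimum of average variable cost. AVC = VC/y = 11 - 8y + 2y^2.
At the minimum of AVC, MC = AVC. MC = 11 - 16y + 6y^2; setting MC = AVC gives 4y^2 - 8y = 0, so y = 2. min AVC = 3.
So the shutdown price is €3.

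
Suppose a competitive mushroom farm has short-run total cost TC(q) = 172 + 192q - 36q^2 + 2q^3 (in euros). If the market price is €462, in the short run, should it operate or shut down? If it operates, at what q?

From TC, MC = TC'(q) = 192 - 72q + 6q^2 and AVC = VC/q = 192 - 36q + 2q^2.
The AVC parabola has its vertex at q = 36/4 = 9, where AVC = 192 - 36·9 + 2·9^2 = €30.
Because €462 ≥ €30, revenue can cover variable cost; the firm operates.
Solving P = MC: -270 - 72q + 6q^2 = 0 ⇒ q = -3 or 15. On the upward-sloping branch, q* = 15.
Check: AVC at q = 15 is €102 ≤ P, so revenue covers variable cost.
Profit = P·q − TC = 462·15 − 1702 = €5228.

Produce at q = 15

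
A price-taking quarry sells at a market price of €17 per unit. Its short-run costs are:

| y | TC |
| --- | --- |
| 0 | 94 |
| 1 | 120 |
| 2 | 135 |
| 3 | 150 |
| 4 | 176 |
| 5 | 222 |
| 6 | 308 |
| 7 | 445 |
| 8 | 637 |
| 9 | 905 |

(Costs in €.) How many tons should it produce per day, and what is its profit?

Tabulate TR − TC: y=0: -94; y=1: -103; y=2: -101; y=3: -99; y=4: -108; y=5: -137; y=6: -206; y=7: -326; y=8: -501; y=9: -752.
Profit is highest at y = 0. Equivalently, the lowest AVC in the table is 56/3 ≈ €18.67 at y = 3, and P = €17 falls below it — price never covers variable cost, so the firm shuts down and loses only its fixed cost.

y = 0 (shut down); profit = -€94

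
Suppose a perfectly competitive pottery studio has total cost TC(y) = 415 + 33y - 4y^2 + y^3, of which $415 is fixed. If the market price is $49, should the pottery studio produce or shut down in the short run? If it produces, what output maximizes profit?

Produce at y = 4

Strip out fixed cost: VC = 33y - 4y^2 + y^3. Then AVC = 33 - 4y + y^2 and MC = 33 - 8y + 3y^2.
AVC is minimized where dAVC/dy = -4 + 2y = 0, at y = 2; min AVC = 33 - 4·2 + 2^2 = $29.
Because $49 ≥ $29, revenue can cover variable cost; the firm operates.
Solving P = MC: -16 - 8y + 3y^2 = 0 ⇒ y = -4/3 or 4. On the upward-sloping branch, y* = 4.
Check: AVC at y = 4 is $33 ≤ P, so revenue covers variable cost.
Profit = P·y − TC = 49·4 − 547 = -$351, a loss, but smaller than the $415 fixed cost the firm would lose by shutting down.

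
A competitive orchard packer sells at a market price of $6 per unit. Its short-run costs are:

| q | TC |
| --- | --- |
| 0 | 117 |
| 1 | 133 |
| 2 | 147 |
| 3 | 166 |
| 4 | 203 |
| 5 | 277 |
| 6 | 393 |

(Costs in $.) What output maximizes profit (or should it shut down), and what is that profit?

q = 0 (shut down); profit = -$117

Tabulate TR − TC: q=0: -117; q=1: -127; q=2: -135; q=3: -148; q=4: -179; q=5: -247; q=6: -357.
Profit is highest at q = 0. Equivalently, the lowest AVC in the table is 30/2 ≈ $15 at q = 2, and P = $6 falls below it — price never covers variable cost, so the firm shuts down and loses only its fixed cost.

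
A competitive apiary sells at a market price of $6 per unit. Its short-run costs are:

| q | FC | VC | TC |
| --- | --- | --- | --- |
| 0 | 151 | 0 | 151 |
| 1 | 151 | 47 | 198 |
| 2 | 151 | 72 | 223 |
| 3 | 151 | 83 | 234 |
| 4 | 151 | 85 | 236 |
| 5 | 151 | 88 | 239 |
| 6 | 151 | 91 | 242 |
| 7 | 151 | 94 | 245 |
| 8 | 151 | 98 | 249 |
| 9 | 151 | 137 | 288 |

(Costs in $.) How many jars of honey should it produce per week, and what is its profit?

q = 0 (shut down); profit = -$151

Compute π = P·q − TC at each output: q=0: -151; q=1: -192; q=2: -211; q=3: -216; q=4: -212; q=5: -209; q=6: -206; q=7: -203; q=8: -201; q=9: -234.
Profit is highest at q = 0. Equivalently, the lowest AVC in the table is 98/8 ≈ $12.25 at q = 8, and P = $6 falls below it — price never covers variable cost, so the firm shuts down and loses only its fixed cost.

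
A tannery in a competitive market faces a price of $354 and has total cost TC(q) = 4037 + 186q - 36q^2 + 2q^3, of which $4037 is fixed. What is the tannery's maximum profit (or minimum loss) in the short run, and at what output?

Profit = -$117 at q = 14

AVC = 186 - 36q + 2q^2 has its minimum $24 at q = 9; price $354 clears that bar, so the firm operates.
With MC = 186 - 72q + 6q^2, P = MC on the upward-sloping part at q* = 14.
TR = 354·14 = 4956. TC = 4037 + 1036 = 5073. Profit = 4956 − 5073 = -$117.
By producing, the firm covers all variable cost plus $3920 of fixed cost; shutting down would lose the full $4037.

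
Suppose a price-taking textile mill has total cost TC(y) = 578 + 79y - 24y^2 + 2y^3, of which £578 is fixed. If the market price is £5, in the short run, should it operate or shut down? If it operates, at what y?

Shut down

Strip out fixed cost: VC = 79y - 24y^2 + 2y^3. Then AVC = 79 - 24y + 2y^2 and MC = 79 - 48y + 6y^2.
The AVC parabola has its vertex at y = 24/4 = 6, where AVC = 79 - 24·6 + 2·6^2 = £7.
With P < min AVC (£5 < £7), every unit sold adds to the loss.
Shutting down limits the loss to fixed cost, £578.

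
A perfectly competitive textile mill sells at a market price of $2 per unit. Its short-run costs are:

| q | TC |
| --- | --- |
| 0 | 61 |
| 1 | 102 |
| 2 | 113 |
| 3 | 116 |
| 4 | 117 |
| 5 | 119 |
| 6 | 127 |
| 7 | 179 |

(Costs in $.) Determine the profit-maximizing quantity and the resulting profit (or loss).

q = 0 (shut down); profit = -$61

Compute π = P·q − TC at each output: q=0: -61; q=1: -100; q=2: -109; q=3: -110; q=4: -109; q=5: -109; q=6: -115; q=7: -165.
Profit is highest at q = 0. Equivalently, the lowest AVC in the table is 66/6 ≈ $11 at q = 6, and P = $2 falls below it — price never covers variable cost, so the firm shuts down and loses only its fixed cost.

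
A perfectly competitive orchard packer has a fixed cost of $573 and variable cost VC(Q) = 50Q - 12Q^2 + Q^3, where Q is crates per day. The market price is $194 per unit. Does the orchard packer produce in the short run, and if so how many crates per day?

From TC, MC = TC'(Q) = 50 - 24Q + 3Q^2 and AVC = VC/Q = 50 - 12Q + Q^2.
AVC is minimized where dAVC/dQ = -12 + 2Q = 0, at Q = 6; min AVC = 50 - 12·6 + 6^2 = $14.
Because $194 ≥ $14, revenue can cover variable cost; the firm operates.
Solving P = MC: -144 - 24Q + 3Q^2 = 0 ⇒ Q = -4 or 12. On the upward-sloping branch, Q* = 12.
Check: AVC at Q = 12 is $50 ≤ P, so revenue covers variable cost.
Profit = P·Q − TC = 194·12 − 1173 = $1155.

Produce at Q = 12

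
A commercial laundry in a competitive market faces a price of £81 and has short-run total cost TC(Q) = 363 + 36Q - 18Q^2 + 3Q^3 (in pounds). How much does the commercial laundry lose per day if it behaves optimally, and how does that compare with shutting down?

Profit = -£63 at Q = 5

AVC = 36 - 18Q + 3Q^2 has its minimum £9 at Q = 3; price £81 clears that bar, so the firm operates.
With MC = 36 - 36Q + 9Q^2, P = MC on the upward-sloping part at Q* = 5.
TR = 81·5 = 405. TC = 363 + 105 = 468. Profit = 405 − 468 = -£63.
That loss of £63 beats the £363 the firm would lose by shutting down; producing recovers £300 of fixed cost.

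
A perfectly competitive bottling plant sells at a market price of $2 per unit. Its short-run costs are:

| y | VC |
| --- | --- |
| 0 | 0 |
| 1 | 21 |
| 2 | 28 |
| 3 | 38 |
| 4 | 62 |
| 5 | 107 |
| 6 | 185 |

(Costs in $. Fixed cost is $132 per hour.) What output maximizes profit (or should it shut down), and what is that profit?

y = 0 (shut down); profit = -$132

Tabulate TR − TC: y=0: -132; y=1: -151; y=2: -156; y=3: -164; y=4: -186; y=5: -229; y=6: -305.
Profit is highest at y = 0. Equivalently, the lowest AVC in the table is 38/3 ≈ $12.67 at y = 3, and P = $2 falls below it — price never covers variable cost, so the firm shuts down and loses only its fixed cost.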